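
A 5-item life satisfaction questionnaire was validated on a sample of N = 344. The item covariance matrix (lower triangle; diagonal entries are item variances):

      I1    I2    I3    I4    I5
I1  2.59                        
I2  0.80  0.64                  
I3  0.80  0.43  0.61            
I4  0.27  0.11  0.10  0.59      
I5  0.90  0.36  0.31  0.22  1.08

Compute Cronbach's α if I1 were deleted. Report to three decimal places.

Remaining items: I2, I3, I4, I5 (k = 4).
ΣVar(i) = 0.64 + 0.61 + 0.59 + 1.08 = 2.92
σ²_total = 2.92 + 2 × 1.53 = 5.98
α (item deleted) = (4/3)·(1 − 2.92/5.98) = 0.682

Cronbach's α = 0.682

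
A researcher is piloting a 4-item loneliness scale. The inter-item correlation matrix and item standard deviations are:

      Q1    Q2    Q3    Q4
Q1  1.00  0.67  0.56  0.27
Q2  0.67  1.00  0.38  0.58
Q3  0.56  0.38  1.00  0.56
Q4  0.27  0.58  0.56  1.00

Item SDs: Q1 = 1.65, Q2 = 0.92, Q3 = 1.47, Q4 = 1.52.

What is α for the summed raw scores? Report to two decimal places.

Σσ²ᵢ = 1.65² + 0.92² + 1.47² + 1.52² = 8.0402
Covariances σ_ij = r_ij · s_i · s_j:
  σ(Q1,Q2) = 0.67 × 1.65 × 0.92 = 1.0171
  σ(Q1,Q3) = 0.56 × 1.65 × 1.47 = 1.3583
  σ(Q1,Q4) = 0.27 × 1.65 × 1.52 = 0.6772
  σ(Q2,Q3) = 0.38 × 0.92 × 1.47 = 0.5139
  σ(Q2,Q4) = 0.58 × 0.92 × 1.52 = 0.8111
  σ(Q3,Q4) = 0.56 × 1.47 × 1.52 = 1.2513
σ²_T = Σσ²ᵢ + 2·Σσ_ij = 8.0402 + 2 × 5.6289 = 19.2980
α = (4/3)·(1 − 8.0402/19.2980) = 0.78

α = 0.78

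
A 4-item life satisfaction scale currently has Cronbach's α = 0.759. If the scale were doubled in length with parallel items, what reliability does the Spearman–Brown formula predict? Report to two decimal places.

Length factor m = 2
α' = m·α / (1 + (m−1)·α)
   = 2 × 0.759 / (1 + (2 − 1) × 0.759)
   = 1.5180 / 1.7590 = 0.86

predicted reliability = 0.86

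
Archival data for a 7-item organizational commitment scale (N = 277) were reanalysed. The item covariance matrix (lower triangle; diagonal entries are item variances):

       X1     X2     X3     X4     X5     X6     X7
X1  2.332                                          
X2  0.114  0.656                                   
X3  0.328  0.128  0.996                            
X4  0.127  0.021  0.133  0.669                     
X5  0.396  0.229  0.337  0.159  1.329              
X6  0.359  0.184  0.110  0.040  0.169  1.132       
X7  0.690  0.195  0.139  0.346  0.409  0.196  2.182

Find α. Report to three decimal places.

α = 0.593

ΣVar(i) = 2.332 + 0.656 + 0.996 + 0.669 + 1.329 + 1.132 + 2.182 = 9.296
Sum of off-diagonal covariances = 4.809
total variance = 9.296 + 2 × 4.809 = 18.914
α = (k/(k−1))·(1 − ΣVar(i)/total variance) = (7/6)·(1 − 9.296/18.914) = 0.593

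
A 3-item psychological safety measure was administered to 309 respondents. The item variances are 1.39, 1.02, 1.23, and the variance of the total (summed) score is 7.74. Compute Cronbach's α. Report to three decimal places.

Σσ²ᵢ = 1.39 + 1.02 + 1.23 = 3.64
α = (k/(k−1))·(1 − Σσ²ᵢ/σ²_total) = (3/2)·(1 − 3.64/7.74) = 0.795

α = 0.795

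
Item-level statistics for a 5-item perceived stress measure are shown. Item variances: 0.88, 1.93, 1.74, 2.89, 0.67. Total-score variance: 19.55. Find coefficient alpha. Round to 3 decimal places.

ΣVar(i) = 0.88 + 1.93 + 1.74 + 2.89 + 0.67 = 8.11
α = (k/(k−1))·(1 − ΣVar(i)/Var(T)) = (5/4)·(1 − 8.11/19.55) = 0.731

coefficient alpha = 0.731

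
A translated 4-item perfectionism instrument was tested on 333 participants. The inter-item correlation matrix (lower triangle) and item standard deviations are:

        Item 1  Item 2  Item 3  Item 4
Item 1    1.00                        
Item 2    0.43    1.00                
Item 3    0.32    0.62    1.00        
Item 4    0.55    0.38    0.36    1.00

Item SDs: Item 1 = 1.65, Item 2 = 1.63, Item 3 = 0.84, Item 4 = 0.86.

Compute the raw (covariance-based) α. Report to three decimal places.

Σσ²ᵢ = 1.65² + 1.63² + 0.84² + 0.86² = 6.8246
Covariances σ_ij = r_ij · s_i · s_j:
  σ(Item 1,Item 2) = 0.43 × 1.65 × 1.63 = 1.1565
  σ(Item 1,Item 3) = 0.32 × 1.65 × 0.84 = 0.4435
  σ(Item 1,Item 4) = 0.55 × 1.65 × 0.86 = 0.7804
  σ(Item 2,Item 3) = 0.62 × 1.63 × 0.84 = 0.8489
  σ(Item 2,Item 4) = 0.38 × 1.63 × 0.86 = 0.5327
  σ(Item 3,Item 4) = 0.36 × 0.84 × 0.86 = 0.2601
σ²_T = Σσ²ᵢ + 2·Σσ_ij = 6.8246 + 2 × 4.0221 = 14.8688
α = (4/3)·(1 − 6.8246/14.8688) = 0.721

α = 0.721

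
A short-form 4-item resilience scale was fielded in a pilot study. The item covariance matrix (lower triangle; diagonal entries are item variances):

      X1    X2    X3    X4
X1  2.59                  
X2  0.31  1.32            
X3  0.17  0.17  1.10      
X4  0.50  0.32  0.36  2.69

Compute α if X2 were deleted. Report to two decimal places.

Remaining items: X1, X3, X4 (k = 3).
sum of item variances = 2.59 + 1.10 + 2.69 = 6.38
total variance = 6.38 + 2 × 1.03 = 8.44
α (item deleted) = (3/2)·(1 − 6.38/8.44) = 0.37

α = 0.37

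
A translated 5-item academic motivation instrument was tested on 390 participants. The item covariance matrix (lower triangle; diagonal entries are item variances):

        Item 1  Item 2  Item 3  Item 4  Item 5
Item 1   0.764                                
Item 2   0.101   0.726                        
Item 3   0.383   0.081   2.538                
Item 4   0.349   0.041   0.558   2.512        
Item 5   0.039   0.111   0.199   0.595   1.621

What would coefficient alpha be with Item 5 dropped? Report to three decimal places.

Remaining items: Item 1, Item 2, Item 3, Item 4 (k = 4).
ΣVar(i) = 0.764 + 0.726 + 2.538 + 2.512 = 6.540
total variance = 6.540 + 2 × 1.513 = 9.566
α (item deleted) = (4/3)·(1 − 6.540/9.566) = 0.422

coefficient alpha = 0.422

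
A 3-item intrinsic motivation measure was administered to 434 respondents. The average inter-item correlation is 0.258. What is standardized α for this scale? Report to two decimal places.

Standardized α = k·r̄ / (1 + (k−1)·r̄) = 3 × 0.258 / (1 + 2 × 0.258)
  = 0.7740 / 1.5160 = 0.51

standardized α = 0.51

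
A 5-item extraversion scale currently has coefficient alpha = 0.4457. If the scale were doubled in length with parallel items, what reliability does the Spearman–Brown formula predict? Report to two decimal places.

Length factor m = 2
α' = m·α / (1 + (m−1)·α)
   = 2 × 0.4457 / (1 + (2 − 1) × 0.4457)
   = 0.8914 / 1.4457 = 0.62

predicted reliability = 0.62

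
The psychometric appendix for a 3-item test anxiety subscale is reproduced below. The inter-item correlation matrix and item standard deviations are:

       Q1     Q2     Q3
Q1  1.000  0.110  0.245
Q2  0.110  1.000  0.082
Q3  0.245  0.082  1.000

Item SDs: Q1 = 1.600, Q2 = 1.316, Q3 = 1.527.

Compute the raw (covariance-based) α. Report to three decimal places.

Σσ²ᵢ = 1.600² + 1.316² + 1.527² = 6.6236
Covariances σ_ij = r_ij · s_i · s_j:
  σ(Q1,Q2) = 0.110 × 1.600 × 1.316 = 0.2316
  σ(Q1,Q3) = 0.245 × 1.600 × 1.527 = 0.5986
  σ(Q2,Q3) = 0.082 × 1.316 × 1.527 = 0.1648
σ²_T = Σσ²ᵢ + 2·Σσ_ij = 6.6236 + 2 × 0.9950 = 8.6136
α = (3/2)·(1 − 6.6236/8.6136) = 0.347

α = 0.347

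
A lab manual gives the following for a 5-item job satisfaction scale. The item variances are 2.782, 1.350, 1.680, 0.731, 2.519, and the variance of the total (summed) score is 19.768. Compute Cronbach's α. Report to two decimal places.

sum of item variances = 2.782 + 1.350 + 1.680 + 0.731 + 2.519 = 9.062
α = (k/(k−1))·(1 − sum of item variances/Var(T)) = (5/4)·(1 − 9.062/19.768) = 0.68

Cronbach's α = 0.68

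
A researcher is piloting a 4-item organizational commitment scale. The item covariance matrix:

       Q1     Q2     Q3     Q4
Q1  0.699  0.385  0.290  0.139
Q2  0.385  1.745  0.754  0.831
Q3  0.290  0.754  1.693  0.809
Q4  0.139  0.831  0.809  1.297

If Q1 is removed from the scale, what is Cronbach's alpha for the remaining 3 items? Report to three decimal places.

Remaining items: Q2, Q3, Q4 (k = 3).
sum of item variances = 1.745 + 1.693 + 1.297 = 4.735
σ²_T = 4.735 + 2 × 2.394 = 9.523
α (item deleted) = (3/2)·(1 − 4.735/9.523) = 0.754

Cronbach's alpha = 0.754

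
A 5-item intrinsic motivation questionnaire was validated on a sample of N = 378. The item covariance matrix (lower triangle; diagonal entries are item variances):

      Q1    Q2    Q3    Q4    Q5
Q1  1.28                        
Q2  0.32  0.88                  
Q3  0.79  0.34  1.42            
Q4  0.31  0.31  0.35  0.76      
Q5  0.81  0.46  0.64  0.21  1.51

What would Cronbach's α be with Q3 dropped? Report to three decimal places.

α = 0.696

Remaining items: Q1, Q2, Q4, Q5 (k = 4).
sum of item variances = 1.28 + 0.88 + 0.76 + 1.51 = 4.43
Var(T) = 4.43 + 2 × 2.42 = 9.27
α (item deleted) = (4/3)·(1 − 4.43/9.27) = 0.696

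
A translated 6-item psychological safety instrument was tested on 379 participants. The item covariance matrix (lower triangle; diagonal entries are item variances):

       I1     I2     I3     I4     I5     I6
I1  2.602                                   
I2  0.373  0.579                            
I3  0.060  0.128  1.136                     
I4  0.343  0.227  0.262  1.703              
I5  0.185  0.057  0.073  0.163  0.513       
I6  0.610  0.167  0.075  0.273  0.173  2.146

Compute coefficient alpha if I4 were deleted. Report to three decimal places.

Remaining items: I1, I2, I3, I5, I6 (k = 5).
sum of item variances = 2.602 + 0.579 + 1.136 + 0.513 + 2.146 = 6.976
σ²_total = 6.976 + 2 × 1.901 = 10.778
α (item deleted) = (5/4)·(1 − 6.976/10.778) = 0.441

coefficient alpha = 0.441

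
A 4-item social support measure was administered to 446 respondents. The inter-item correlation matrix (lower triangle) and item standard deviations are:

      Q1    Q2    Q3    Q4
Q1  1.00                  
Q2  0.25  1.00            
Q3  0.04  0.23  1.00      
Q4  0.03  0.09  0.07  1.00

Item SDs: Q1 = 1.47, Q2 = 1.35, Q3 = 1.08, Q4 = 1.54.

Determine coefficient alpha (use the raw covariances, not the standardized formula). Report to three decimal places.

α = 0.336

Σσ²ᵢ = 1.47² + 1.35² + 1.08² + 1.54² = 7.5214
Covariances σ_ij = r_ij · s_i · s_j:
  σ(Q1,Q2) = 0.25 × 1.47 × 1.35 = 0.4961
  σ(Q1,Q3) = 0.04 × 1.47 × 1.08 = 0.0635
  σ(Q1,Q4) = 0.03 × 1.47 × 1.54 = 0.0679
  σ(Q2,Q3) = 0.23 × 1.35 × 1.08 = 0.3353
  σ(Q2,Q4) = 0.09 × 1.35 × 1.54 = 0.1871
  σ(Q3,Q4) = 0.07 × 1.08 × 1.54 = 0.1164
σ²_T = Σσ²ᵢ + 2·Σσ_ij = 7.5214 + 2 × 1.2663 = 10.0540
α = (4/3)·(1 − 7.5214/10.0540) = 0.336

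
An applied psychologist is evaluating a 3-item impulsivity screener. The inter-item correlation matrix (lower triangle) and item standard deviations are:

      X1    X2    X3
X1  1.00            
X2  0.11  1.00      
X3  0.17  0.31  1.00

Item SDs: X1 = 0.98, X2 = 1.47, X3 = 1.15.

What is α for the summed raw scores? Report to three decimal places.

α = 0.424

Σσ²ᵢ = 0.98² + 1.47² + 1.15² = 4.4438
Covariances σ_ij = r_ij · s_i · s_j:
  σ(X1,X2) = 0.11 × 0.98 × 1.47 = 0.1585
  σ(X1,X3) = 0.17 × 0.98 × 1.15 = 0.1916
  σ(X2,X3) = 0.31 × 1.47 × 1.15 = 0.5241
σ²_T = Σσ²ᵢ + 2·Σσ_ij = 4.4438 + 2 × 0.8742 = 6.1922
α = (3/2)·(1 − 4.4438/6.1922) = 0.424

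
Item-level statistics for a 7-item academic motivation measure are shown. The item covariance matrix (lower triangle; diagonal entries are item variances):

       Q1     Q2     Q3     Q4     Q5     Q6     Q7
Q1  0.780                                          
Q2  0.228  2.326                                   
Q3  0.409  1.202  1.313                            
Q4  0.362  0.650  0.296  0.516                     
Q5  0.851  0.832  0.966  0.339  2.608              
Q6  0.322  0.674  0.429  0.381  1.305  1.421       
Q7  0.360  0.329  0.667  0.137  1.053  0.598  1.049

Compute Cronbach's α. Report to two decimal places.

α = 0.83

Σσᵢ² = 0.780 + 2.326 + 1.313 + 0.516 + 2.608 + 1.421 + 1.049 = 10.013
Sum of the distinct covariances = 12.390
σ²_T = 10.013 + 2 × 12.390 = 34.793
α = (k/(k−1))·(1 − Σσᵢ²/σ²_T) = (7/6)·(1 − 10.013/34.793) = 0.83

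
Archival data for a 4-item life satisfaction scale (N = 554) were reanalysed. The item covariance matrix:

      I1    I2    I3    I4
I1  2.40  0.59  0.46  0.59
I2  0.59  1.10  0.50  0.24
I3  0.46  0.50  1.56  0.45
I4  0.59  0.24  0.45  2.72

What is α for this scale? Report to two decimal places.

α = 0.56

Σσ²ᵢ = 2.40 + 1.10 + 1.56 + 2.72 = 7.78
Σ_{i<j} σ_ij = 2.83
Var(T) = 7.78 + 2 × 2.83 = 13.44
α = (k/(k−1))·(1 − Σσ²ᵢ/Var(T)) = (4/3)·(1 − 7.78/13.44) = 0.56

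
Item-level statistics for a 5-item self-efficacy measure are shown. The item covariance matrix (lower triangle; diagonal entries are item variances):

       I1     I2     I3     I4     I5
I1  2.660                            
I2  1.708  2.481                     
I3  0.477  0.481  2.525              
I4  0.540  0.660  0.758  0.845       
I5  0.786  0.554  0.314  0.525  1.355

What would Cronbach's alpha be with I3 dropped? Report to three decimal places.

α = 0.754

Remaining items: I1, I2, I4, I5 (k = 4).
Σσᵢ² = 2.660 + 2.481 + 0.845 + 1.355 = 7.341
Var(T) = 7.341 + 2 × 4.773 = 16.887
α (item deleted) = (4/3)·(1 − 7.341/16.887) = 0.754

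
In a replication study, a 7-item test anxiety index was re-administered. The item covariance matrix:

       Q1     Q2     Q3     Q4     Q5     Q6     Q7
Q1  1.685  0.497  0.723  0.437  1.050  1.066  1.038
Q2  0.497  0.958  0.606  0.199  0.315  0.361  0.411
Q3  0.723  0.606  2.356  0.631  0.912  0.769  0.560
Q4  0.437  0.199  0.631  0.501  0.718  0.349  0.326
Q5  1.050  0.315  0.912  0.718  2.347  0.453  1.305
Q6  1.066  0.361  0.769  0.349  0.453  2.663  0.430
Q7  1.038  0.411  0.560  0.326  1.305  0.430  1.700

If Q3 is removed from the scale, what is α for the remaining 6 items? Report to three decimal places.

α = 0.774

Remaining items: Q1, Q2, Q4, Q5, Q6, Q7 (k = 6).
sum of item variances = 1.685 + 0.958 + 0.501 + 2.347 + 2.663 + 1.700 = 9.854
σ²_total = 9.854 + 2 × 8.955 = 27.764
α (item deleted) = (6/5)·(1 − 9.854/27.764) = 0.774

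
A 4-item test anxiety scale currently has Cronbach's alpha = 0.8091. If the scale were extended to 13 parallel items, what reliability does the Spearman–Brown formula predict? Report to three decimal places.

Length factor m = 13/4 = 3.2500
α' = m·α / (1 + (m−1)·α)
   = 13/4 × 0.8091 / (1 + (13/4 − 1) × 0.8091)
   = 2.6296 / 2.8205 = 0.932

predicted reliability = 0.932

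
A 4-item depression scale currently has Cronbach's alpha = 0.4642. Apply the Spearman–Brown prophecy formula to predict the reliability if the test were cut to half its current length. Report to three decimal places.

Length factor m = 1/2
α' = m·α / (1 − (1−m)·α)
   = 1/2 × 0.4642 / (1 − (1 − 1/2) × 0.4642)
   = 0.2321 / 0.7679 = 0.302

predicted reliability = 0.302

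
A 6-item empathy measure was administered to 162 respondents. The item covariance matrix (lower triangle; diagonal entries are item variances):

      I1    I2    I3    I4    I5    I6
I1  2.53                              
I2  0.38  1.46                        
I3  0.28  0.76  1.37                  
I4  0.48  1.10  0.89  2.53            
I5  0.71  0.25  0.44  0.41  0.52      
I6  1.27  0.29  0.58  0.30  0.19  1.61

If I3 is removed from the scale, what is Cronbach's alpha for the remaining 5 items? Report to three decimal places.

Remaining items: I1, I2, I4, I5, I6 (k = 5).
Σσᵢ² = 2.53 + 1.46 + 2.53 + 0.52 + 1.61 = 8.65
Var(T) = 8.65 + 2 × 5.38 = 19.41
α (item deleted) = (5/4)·(1 − 8.65/19.41) = 0.693

Cronbach's alpha = 0.693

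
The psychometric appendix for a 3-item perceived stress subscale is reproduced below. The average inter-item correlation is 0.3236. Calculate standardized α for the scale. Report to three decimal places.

α = 0.589

Standardized α = k·r̄ / (1 + (k−1)·r̄) = 3 × 0.3236 / (1 + 2 × 0.3236)
  = 0.9708 / 1.6472 = 0.589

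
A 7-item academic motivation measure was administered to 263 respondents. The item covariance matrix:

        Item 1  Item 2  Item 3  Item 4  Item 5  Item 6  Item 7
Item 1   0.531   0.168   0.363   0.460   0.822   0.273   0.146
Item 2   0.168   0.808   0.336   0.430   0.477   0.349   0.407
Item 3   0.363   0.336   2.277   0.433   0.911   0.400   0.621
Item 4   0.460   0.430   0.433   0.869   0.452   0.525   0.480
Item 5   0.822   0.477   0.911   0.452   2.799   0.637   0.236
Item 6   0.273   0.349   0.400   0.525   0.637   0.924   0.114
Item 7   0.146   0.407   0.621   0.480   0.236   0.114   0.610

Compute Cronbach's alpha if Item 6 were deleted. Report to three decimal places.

Cronbach's alpha = 0.757

Remaining items: Item 1, Item 2, Item 3, Item 4, Item 5, Item 7 (k = 6).
Σσ²ᵢ = 0.531 + 0.808 + 2.277 + 0.869 + 2.799 + 0.610 = 7.894
σ²_T = 7.894 + 2 × 6.742 = 21.378
α (item deleted) = (6/5)·(1 − 7.894/21.378) = 0.757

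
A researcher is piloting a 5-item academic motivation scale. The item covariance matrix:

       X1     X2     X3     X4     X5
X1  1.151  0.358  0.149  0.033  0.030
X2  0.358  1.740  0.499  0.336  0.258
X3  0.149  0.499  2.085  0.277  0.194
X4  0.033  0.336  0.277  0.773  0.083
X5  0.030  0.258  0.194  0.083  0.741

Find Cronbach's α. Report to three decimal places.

Cronbach's α = 0.507

sum of item variances = 1.151 + 1.740 + 2.085 + 0.773 + 0.741 = 6.490
Sum of the distinct covariances = 2.217
σ²_T = 6.490 + 2 × 2.217 = 10.924
α = (k/(k−1))·(1 − sum of item variances/σ²_T) = (5/4)·(1 − 6.490/10.924) = 0.507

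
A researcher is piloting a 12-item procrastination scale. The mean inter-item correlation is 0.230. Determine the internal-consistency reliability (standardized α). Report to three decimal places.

α = 0.782

Standardized α = k·r̄ / (1 + (k−1)·r̄) = 12 × 0.230 / (1 + 11 × 0.230)
  = 2.7600 / 3.5300 = 0.782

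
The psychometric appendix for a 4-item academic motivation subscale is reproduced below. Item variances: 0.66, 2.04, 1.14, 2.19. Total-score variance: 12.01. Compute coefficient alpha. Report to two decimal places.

Σσᵢ² = 0.66 + 2.04 + 1.14 + 2.19 = 6.03
α = (k/(k−1))·(1 − Σσᵢ²/Var(T)) = (4/3)·(1 − 6.03/12.01) = 0.66

α = 0.66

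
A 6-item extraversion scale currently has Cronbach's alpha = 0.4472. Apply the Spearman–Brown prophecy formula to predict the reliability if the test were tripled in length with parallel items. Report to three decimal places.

predicted reliability = 0.708

Length factor m = 3
α' = m·α / (1 + (m−1)·α)
   = 3 × 0.4472 / (1 + (3 − 1) × 0.4472)
   = 1.3416 / 1.8944 = 0.708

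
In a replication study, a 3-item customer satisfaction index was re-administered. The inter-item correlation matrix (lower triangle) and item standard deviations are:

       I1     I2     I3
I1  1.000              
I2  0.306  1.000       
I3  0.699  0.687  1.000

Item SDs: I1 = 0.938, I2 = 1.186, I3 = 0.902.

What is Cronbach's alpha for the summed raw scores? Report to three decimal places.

α = 0.777

Σσ²ᵢ = 0.938² + 1.186² + 0.902² = 3.1000
Covariances σ_ij = r_ij · s_i · s_j:
  σ(I1,I2) = 0.306 × 0.938 × 1.186 = 0.3404
  σ(I1,I3) = 0.699 × 0.938 × 0.902 = 0.5914
  σ(I2,I3) = 0.687 × 1.186 × 0.902 = 0.7349
σ²_T = Σσ²ᵢ + 2·Σσ_ij = 3.1000 + 2 × 1.6667 = 6.4334
α = (3/2)·(1 − 3.1000/6.4334) = 0.777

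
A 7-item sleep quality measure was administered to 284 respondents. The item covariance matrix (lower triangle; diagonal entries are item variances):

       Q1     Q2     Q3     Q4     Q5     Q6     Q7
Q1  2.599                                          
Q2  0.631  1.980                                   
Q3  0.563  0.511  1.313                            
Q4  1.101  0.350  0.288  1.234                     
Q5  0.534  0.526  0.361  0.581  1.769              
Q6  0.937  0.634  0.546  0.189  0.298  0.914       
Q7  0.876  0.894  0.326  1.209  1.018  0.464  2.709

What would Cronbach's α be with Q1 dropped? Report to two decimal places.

Cronbach's α = 0.75

Remaining items: Q2, Q3, Q4, Q5, Q6, Q7 (k = 6).
Σσᵢ² = 1.980 + 1.313 + 1.234 + 1.769 + 0.914 + 2.709 = 9.919
Var(T) = 9.919 + 2 × 8.195 = 26.309
α (item deleted) = (6/5)·(1 − 9.919/26.309) = 0.75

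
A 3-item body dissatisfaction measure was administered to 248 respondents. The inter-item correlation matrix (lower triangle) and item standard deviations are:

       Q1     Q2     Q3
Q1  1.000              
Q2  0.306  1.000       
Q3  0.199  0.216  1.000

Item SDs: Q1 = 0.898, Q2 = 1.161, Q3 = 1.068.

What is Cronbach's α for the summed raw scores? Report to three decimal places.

Σσ²ᵢ = 0.898² + 1.161² + 1.068² = 3.2949
Covariances σ_ij = r_ij · s_i · s_j:
  σ(Q1,Q2) = 0.306 × 0.898 × 1.161 = 0.3190
  σ(Q1,Q3) = 0.199 × 0.898 × 1.068 = 0.1909
  σ(Q2,Q3) = 0.216 × 1.161 × 1.068 = 0.2678
σ²_T = Σσ²ᵢ + 2·Σσ_ij = 3.2949 + 2 × 0.7777 = 4.8503
α = (3/2)·(1 − 3.2949/4.8503) = 0.481

Cronbach's α = 0.481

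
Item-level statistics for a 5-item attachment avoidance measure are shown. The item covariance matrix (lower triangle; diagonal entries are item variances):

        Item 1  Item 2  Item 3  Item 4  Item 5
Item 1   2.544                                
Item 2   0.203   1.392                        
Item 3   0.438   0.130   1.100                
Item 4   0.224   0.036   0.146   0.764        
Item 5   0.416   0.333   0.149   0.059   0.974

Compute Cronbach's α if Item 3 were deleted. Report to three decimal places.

Remaining items: Item 1, Item 2, Item 4, Item 5 (k = 4).
sum of item variances = 2.544 + 1.392 + 0.764 + 0.974 = 5.674
σ²_T = 5.674 + 2 × 1.271 = 8.216
α (item deleted) = (4/3)·(1 − 5.674/8.216) = 0.413

Cronbach's α = 0.413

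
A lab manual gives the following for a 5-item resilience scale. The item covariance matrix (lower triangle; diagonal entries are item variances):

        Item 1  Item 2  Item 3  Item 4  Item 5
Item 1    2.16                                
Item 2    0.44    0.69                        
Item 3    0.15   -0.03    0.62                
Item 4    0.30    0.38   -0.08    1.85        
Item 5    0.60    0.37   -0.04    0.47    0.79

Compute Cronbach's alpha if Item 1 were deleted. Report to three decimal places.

α = 0.469

Remaining items: Item 2, Item 3, Item 4, Item 5 (k = 4).
Σσᵢ² = 0.69 + 0.62 + 1.85 + 0.79 = 3.95
Var(T) = 3.95 + 2 × 1.07 = 6.09
α (item deleted) = (4/3)·(1 − 3.95/6.09) = 0.469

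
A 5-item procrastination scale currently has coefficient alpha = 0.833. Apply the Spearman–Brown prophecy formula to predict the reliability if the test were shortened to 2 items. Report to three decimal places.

Length factor m = 2/5 = 0.4000
α' = m·α / (1 − (1−m)·α)
   = 2/5 × 0.833 / (1 − (1 − 2/5) × 0.833)
   = 0.3332 / 0.5002 = 0.666

predicted reliability = 0.666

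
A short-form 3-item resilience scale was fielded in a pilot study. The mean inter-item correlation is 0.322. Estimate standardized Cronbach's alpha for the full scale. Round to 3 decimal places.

Standardized α = k·r̄ / (1 + (k−1)·r̄) = 3 × 0.322 / (1 + 2 × 0.322)
  = 0.9660 / 1.6440 = 0.588

standardized Cronbach's alpha = 0.588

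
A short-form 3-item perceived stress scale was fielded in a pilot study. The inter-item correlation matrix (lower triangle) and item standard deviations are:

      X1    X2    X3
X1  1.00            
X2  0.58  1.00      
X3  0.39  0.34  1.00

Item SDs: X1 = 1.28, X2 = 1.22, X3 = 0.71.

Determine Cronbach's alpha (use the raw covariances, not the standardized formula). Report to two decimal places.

α = 0.69

Σσ²ᵢ = 1.28² + 1.22² + 0.71² = 3.6309
Covariances σ_ij = r_ij · s_i · s_j:
  σ(X1,X2) = 0.58 × 1.28 × 1.22 = 0.9057
  σ(X1,X3) = 0.39 × 1.28 × 0.71 = 0.3544
  σ(X2,X3) = 0.34 × 1.22 × 0.71 = 0.2945
σ²_T = Σσ²ᵢ + 2·Σσ_ij = 3.6309 + 2 × 1.5546 = 6.7401
α = (3/2)·(1 − 3.6309/6.7401) = 0.69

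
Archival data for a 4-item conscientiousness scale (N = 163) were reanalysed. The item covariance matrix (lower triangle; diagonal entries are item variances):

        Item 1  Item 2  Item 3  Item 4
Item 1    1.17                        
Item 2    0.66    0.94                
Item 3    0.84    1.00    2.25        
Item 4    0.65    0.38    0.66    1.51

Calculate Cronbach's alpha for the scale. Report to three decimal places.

Σσᵢ² = 1.17 + 0.94 + 2.25 + 1.51 = 5.87
Sum of the distinct covariances = 4.19
Var(T) = 5.87 + 2 × 4.19 = 14.25
α = (k/(k−1))·(1 − Σσᵢ²/Var(T)) = (4/3)·(1 − 5.87/14.25) = 0.784

α = 0.784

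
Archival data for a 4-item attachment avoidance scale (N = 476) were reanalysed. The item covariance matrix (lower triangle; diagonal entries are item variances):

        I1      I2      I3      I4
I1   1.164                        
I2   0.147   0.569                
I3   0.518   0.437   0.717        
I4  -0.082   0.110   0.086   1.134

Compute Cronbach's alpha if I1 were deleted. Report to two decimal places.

Remaining items: I2, I3, I4 (k = 3).
Σσ²ᵢ = 0.569 + 0.717 + 1.134 = 2.420
Var(T) = 2.420 + 2 × 0.633 = 3.686
α (item deleted) = (3/2)·(1 − 2.420/3.686) = 0.52

Cronbach's alpha = 0.52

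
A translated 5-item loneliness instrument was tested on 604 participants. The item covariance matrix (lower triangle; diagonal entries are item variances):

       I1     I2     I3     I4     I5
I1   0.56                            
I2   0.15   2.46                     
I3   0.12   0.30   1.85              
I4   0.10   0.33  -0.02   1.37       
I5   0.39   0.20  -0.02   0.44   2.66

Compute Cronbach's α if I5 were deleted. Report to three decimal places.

α = 0.319

Remaining items: I1, I2, I3, I4 (k = 4).
Σσ²ᵢ = 0.56 + 2.46 + 1.85 + 1.37 = 6.24
σ²_total = 6.24 + 2 × 0.98 = 8.20
α (item deleted) = (4/3)·(1 − 6.24/8.20) = 0.319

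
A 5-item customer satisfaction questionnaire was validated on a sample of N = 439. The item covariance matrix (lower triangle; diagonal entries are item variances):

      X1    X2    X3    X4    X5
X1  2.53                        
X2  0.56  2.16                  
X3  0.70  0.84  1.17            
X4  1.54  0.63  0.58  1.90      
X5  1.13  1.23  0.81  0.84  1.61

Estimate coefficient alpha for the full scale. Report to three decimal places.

coefficient alpha = 0.818

Σσ²ᵢ = 2.53 + 2.16 + 1.17 + 1.90 + 1.61 = 9.37
Sum of off-diagonal covariances = 8.86
Var(T) = 9.37 + 2 × 8.86 = 27.09
α = (k/(k−1))·(1 − Σσ²ᵢ/Var(T)) = (5/4)·(1 − 9.37/27.09) = 0.818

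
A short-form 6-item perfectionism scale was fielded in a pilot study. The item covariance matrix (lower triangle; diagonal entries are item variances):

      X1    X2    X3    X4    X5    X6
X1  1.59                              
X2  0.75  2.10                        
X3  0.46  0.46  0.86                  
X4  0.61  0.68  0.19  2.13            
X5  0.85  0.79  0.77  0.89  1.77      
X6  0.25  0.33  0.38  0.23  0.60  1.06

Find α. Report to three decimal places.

α = 0.761

sum of item variances = 1.59 + 2.10 + 0.86 + 2.13 + 1.77 + 1.06 = 9.51
Sum of the distinct covariances = 8.24
σ²_T = 9.51 + 2 × 8.24 = 25.99
α = (k/(k−1))·(1 − sum of item variances/σ²_T) = (6/5)·(1 − 9.51/25.99) = 0.761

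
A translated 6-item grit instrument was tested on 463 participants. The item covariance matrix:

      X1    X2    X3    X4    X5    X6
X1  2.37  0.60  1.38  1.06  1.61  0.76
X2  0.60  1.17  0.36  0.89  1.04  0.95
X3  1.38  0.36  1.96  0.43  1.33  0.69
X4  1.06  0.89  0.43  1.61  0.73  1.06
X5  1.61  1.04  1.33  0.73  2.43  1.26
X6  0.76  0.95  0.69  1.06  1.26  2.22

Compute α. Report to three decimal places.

sum of item variances = 2.37 + 1.17 + 1.96 + 1.61 + 2.43 + 2.22 = 11.76
Σ_{i<j} σ_ij = 14.15
σ²_T = 11.76 + 2 × 14.15 = 40.06
α = (k/(k−1))·(1 − sum of item variances/σ²_T) = (6/5)·(1 − 11.76/40.06) = 0.848

α = 0.848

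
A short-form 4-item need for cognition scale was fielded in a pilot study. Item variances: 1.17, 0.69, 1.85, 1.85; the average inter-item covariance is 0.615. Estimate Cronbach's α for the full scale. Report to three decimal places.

Σσ²ᵢ = 1.17 + 0.69 + 1.85 + 1.85 = 5.56
Sum of the 6 distinct covariances = 6 × 0.615 = 3.690
Var(T) = Σσ²ᵢ + 2·Σcov = 5.56 + 2 × 3.690 = 12.940
α = (4/3)·(1 − 5.56/12.940) = 0.760

Cronbach's α = 0.760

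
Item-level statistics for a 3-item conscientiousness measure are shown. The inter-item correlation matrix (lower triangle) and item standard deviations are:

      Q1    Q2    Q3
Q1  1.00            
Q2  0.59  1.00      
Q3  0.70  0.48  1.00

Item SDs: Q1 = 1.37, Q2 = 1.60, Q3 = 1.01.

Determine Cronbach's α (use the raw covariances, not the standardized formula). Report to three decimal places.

Cronbach's α = 0.790

Σσ²ᵢ = 1.37² + 1.60² + 1.01² = 5.4570
Covariances σ_ij = r_ij · s_i · s_j:
  σ(Q1,Q2) = 0.59 × 1.37 × 1.60 = 1.2933
  σ(Q1,Q3) = 0.70 × 1.37 × 1.01 = 0.9686
  σ(Q2,Q3) = 0.48 × 1.60 × 1.01 = 0.7757
σ²_T = Σσ²ᵢ + 2·Σσ_ij = 5.4570 + 2 × 3.0376 = 11.5322
α = (3/2)·(1 − 5.4570/11.5322) = 0.790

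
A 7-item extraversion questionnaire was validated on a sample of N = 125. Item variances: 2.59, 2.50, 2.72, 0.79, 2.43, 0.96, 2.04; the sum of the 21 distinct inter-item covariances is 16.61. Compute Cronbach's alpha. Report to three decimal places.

Σσ²ᵢ = 2.59 + 2.50 + 2.72 + 0.79 + 2.43 + 0.96 + 2.04 = 14.03
Sum of distinct covariances = 16.61
σ²_T = Σσ²ᵢ + 2·Σcov = 14.03 + 2 × 16.61 = 47.25
α = (7/6)·(1 − 14.03/47.25) = 0.820

Cronbach's alpha = 0.820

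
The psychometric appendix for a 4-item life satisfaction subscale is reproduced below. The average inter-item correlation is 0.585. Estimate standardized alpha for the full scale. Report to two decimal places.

Standardized α = k·r̄ / (1 + (k−1)·r̄) = 4 × 0.585 / (1 + 3 × 0.585)
  = 2.3400 / 2.7550 = 0.85

standardized alpha = 0.85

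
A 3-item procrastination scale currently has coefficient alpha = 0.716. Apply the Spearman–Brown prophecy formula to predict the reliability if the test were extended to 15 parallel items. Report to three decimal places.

predicted reliability = 0.927

Length factor m = 15/3 = 5.0000
α' = m·α / (1 + (m−1)·α)
   = 15/3 × 0.716 / (1 + (15/3 − 1) × 0.716)
   = 3.5800 / 3.8640 = 0.927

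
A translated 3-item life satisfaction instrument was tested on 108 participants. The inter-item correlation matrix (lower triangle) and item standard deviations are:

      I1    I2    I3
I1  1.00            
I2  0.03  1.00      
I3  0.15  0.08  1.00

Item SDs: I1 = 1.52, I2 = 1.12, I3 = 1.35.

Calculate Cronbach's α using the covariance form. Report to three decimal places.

Cronbach's α = 0.227

Σσ²ᵢ = 1.52² + 1.12² + 1.35² = 5.3873
Covariances σ_ij = r_ij · s_i · s_j:
  σ(I1,I2) = 0.03 × 1.52 × 1.12 = 0.0511
  σ(I1,I3) = 0.15 × 1.52 × 1.35 = 0.3078
  σ(I2,I3) = 0.08 × 1.12 × 1.35 = 0.1210
σ²_T = Σσ²ᵢ + 2·Σσ_ij = 5.3873 + 2 × 0.4799 = 6.3471
α = (3/2)·(1 − 5.3873/6.3471) = 0.227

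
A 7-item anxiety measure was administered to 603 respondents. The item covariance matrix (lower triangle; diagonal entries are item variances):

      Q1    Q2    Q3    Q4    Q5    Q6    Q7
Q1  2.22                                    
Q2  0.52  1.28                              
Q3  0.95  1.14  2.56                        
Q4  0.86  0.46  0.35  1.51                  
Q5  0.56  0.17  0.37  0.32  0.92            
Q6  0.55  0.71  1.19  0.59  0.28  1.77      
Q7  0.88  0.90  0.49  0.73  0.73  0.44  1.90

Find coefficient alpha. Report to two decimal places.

coefficient alpha = 0.80

ΣVar(i) = 2.22 + 1.28 + 2.56 + 1.51 + 0.92 + 1.77 + 1.90 = 12.16
Sum of the distinct covariances = 13.19
σ²_total = 12.16 + 2 × 13.19 = 38.54
α = (k/(k−1))·(1 − ΣVar(i)/σ²_total) = (7/6)·(1 − 12.16/38.54) = 0.80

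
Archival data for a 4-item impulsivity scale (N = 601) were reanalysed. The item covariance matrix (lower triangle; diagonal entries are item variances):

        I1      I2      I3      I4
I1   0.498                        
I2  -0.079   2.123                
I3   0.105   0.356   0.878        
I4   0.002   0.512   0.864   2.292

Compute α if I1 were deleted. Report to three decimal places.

Remaining items: I2, I3, I4 (k = 3).
Σσᵢ² = 2.123 + 0.878 + 2.292 = 5.293
σ²_T = 5.293 + 2 × 1.732 = 8.757
α (item deleted) = (3/2)·(1 − 5.293/8.757) = 0.593

α = 0.593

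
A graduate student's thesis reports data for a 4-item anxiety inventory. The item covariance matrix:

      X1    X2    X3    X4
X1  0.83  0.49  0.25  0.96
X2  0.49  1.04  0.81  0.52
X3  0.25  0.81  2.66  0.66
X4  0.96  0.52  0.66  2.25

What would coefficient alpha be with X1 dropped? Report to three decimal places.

coefficient alpha = 0.601

Remaining items: X2, X3, X4 (k = 3).
sum of item variances = 1.04 + 2.66 + 2.25 = 5.95
σ²_total = 5.95 + 2 × 1.99 = 9.93
α (item deleted) = (3/2)·(1 − 5.95/9.93) = 0.601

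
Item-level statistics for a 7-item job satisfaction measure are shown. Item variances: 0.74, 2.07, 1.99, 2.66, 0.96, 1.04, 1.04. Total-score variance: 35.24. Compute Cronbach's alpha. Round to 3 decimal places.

α = 0.819

Σσᵢ² = 0.74 + 2.07 + 1.99 + 2.66 + 0.96 + 1.04 + 1.04 = 10.50
α = (k/(k−1))·(1 − Σσᵢ²/Var(T)) = (7/6)·(1 − 10.50/35.24) = 0.819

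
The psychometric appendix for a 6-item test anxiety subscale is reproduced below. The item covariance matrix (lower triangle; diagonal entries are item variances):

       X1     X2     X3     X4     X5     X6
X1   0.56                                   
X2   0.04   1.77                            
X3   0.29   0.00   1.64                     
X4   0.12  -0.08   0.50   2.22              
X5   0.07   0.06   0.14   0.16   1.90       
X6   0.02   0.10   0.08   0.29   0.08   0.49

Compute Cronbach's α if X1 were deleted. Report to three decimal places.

α = 0.311

Remaining items: X2, X3, X4, X5, X6 (k = 5).
Σσ²ᵢ = 1.77 + 1.64 + 2.22 + 1.90 + 0.49 = 8.02
Var(T) = 8.02 + 2 × 1.33 = 10.68
α (item deleted) = (5/4)·(1 − 8.02/10.68) = 0.311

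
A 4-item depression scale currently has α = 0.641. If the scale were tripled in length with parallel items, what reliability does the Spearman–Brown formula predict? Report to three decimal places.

predicted reliability = 0.843

Length factor m = 3
α' = m·α / (1 + (m−1)·α)
   = 3 × 0.641 / (1 + (3 − 1) × 0.641)
   = 1.9230 / 2.2820 = 0.843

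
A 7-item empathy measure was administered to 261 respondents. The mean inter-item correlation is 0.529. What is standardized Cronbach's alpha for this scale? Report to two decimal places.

standardized Cronbach's alpha = 0.89

Standardized α = k·r̄ / (1 + (k−1)·r̄) = 7 × 0.529 / (1 + 6 × 0.529)
  = 3.7030 / 4.1740 = 0.89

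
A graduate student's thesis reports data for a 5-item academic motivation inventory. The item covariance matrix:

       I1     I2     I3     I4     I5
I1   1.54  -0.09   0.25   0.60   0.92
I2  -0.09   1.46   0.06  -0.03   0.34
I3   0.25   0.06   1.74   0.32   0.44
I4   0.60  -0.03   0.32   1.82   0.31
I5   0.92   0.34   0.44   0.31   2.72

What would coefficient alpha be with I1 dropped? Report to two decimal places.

α = 0.36

Remaining items: I2, I3, I4, I5 (k = 4).
Σσᵢ² = 1.46 + 1.74 + 1.82 + 2.72 = 7.74
total variance = 7.74 + 2 × 1.44 = 10.62
α (item deleted) = (4/3)·(1 − 7.74/10.62) = 0.36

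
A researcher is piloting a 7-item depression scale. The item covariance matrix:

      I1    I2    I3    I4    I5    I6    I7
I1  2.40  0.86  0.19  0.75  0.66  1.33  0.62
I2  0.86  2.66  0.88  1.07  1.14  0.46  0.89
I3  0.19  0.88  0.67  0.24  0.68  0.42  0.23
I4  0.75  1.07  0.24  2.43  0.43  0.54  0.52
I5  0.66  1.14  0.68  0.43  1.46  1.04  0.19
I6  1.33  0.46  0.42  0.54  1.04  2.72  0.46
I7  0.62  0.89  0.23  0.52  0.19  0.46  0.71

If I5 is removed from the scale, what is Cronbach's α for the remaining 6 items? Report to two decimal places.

Cronbach's α = 0.74

Remaining items: I1, I2, I3, I4, I6, I7 (k = 6).
sum of item variances = 2.40 + 2.66 + 0.67 + 2.43 + 2.72 + 0.71 = 11.59
Var(T) = 11.59 + 2 × 9.46 = 30.51
α (item deleted) = (6/5)·(1 − 11.59/30.51) = 0.74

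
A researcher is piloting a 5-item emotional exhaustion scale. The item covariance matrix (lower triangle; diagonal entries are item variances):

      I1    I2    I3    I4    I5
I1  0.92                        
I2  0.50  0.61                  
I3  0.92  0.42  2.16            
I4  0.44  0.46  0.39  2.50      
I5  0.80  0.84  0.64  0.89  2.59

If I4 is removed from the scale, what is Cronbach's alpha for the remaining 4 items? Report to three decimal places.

Remaining items: I1, I2, I3, I5 (k = 4).
Σσ²ᵢ = 0.92 + 0.61 + 2.16 + 2.59 = 6.28
total variance = 6.28 + 2 × 4.12 = 14.52
α (item deleted) = (4/3)·(1 − 6.28/14.52) = 0.757

Cronbach's alpha = 0.757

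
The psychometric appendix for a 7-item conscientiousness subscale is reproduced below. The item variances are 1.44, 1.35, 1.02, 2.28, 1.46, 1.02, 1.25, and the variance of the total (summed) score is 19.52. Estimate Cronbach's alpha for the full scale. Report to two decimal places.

α = 0.58

sum of item variances = 1.44 + 1.35 + 1.02 + 2.28 + 1.46 + 1.02 + 1.25 = 9.82
α = (k/(k−1))·(1 − sum of item variances/σ²_total) = (7/6)·(1 − 9.82/19.52) = 0.58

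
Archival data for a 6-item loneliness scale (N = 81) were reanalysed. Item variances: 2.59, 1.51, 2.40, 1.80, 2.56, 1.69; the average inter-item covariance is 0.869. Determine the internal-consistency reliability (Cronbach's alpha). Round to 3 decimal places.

ΣVar(i) = 2.59 + 1.51 + 2.40 + 1.80 + 2.56 + 1.69 = 12.55
Sum of the 15 distinct covariances = 15 × 0.869 = 13.035
σ²_total = ΣVar(i) + 2·Σcov = 12.55 + 2 × 13.035 = 38.620
α = (6/5)·(1 − 12.55/38.620) = 0.810

Cronbach's alpha = 0.810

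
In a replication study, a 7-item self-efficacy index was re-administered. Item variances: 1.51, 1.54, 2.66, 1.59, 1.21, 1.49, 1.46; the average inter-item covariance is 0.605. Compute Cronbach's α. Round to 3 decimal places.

Cronbach's α = 0.804

sum of item variances = 1.51 + 1.54 + 2.66 + 1.59 + 1.21 + 1.49 + 1.46 = 11.46
Sum of the 21 distinct covariances = 21 × 0.605 = 12.705
Var(T) = sum of item variances + 2·Σcov = 11.46 + 2 × 12.705 = 36.870
α = (7/6)·(1 − 11.46/36.870) = 0.804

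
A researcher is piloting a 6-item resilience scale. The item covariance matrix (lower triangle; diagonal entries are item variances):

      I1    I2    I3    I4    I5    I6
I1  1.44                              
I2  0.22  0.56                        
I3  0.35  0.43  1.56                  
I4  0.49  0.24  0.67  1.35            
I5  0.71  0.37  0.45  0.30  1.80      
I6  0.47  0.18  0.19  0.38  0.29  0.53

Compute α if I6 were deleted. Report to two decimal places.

α = 0.70

Remaining items: I1, I2, I3, I4, I5 (k = 5).
sum of item variances = 1.44 + 0.56 + 1.56 + 1.35 + 1.80 = 6.71
total variance = 6.71 + 2 × 4.23 = 15.17
α (item deleted) = (5/4)·(1 − 6.71/15.17) = 0.70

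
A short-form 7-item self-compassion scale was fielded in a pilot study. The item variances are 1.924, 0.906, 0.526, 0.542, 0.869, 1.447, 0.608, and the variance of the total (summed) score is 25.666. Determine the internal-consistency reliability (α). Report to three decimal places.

sum of item variances = 1.924 + 0.906 + 0.526 + 0.542 + 0.869 + 1.447 + 0.608 = 6.822
α = (k/(k−1))·(1 − sum of item variances/total variance) = (7/6)·(1 − 6.822/25.666) = 0.857

α = 0.857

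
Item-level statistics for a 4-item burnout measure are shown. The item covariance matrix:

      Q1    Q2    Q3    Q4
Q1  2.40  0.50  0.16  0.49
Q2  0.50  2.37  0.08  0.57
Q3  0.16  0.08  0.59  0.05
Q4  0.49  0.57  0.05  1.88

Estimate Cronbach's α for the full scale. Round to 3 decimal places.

Cronbach's α = 0.451

ΣVar(i) = 2.40 + 2.37 + 0.59 + 1.88 = 7.24
Sum of the distinct covariances = 1.85
σ²_T = 7.24 + 2 × 1.85 = 10.94
α = (k/(k−1))·(1 − ΣVar(i)/σ²_T) = (4/3)·(1 − 7.24/10.94) = 0.451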